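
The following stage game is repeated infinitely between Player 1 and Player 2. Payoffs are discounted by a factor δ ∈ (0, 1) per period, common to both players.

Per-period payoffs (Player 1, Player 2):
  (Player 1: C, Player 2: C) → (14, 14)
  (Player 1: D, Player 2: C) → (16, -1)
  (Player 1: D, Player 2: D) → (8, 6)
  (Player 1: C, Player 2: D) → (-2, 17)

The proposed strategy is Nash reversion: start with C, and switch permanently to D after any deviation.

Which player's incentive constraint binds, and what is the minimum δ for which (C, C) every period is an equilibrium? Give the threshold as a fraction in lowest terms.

Player 2; δ ≥ 3/11

Player 1: cooperation gives 14 each period; deviation gives 16 once then 8 forever.
  14/(1−δ) ≥ 16 + 8δ/(1−δ) ⇒ δ ≥ 2/8 = 1/4.
Player 2: cooperation gives 14 each period; deviation gives 17 once then 6 forever.
  δ ≥ 3/11.
Both must hold, so the binding constraint is Player 2's: δ ≥ 3/11.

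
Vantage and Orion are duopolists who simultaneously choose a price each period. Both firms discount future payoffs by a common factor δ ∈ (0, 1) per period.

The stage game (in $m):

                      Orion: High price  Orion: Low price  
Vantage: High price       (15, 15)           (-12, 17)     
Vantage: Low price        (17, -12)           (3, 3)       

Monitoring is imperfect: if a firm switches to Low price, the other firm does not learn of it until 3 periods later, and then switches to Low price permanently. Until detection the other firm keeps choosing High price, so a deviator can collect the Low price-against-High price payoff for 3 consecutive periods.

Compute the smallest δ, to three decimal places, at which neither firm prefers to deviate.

A deviator earns 17 for 3 periods, then 3 forever; cooperating earns 15 forever. Multiplying the IC by (1−δ):
15 ≥ 17(1−δ^3) + 3δ^3, so 14·δ^3 ≥ 2 and δ^3 ≥ 1/7.
δ ≥ (1/7)^(1/3) ≈ 0.523.

0.523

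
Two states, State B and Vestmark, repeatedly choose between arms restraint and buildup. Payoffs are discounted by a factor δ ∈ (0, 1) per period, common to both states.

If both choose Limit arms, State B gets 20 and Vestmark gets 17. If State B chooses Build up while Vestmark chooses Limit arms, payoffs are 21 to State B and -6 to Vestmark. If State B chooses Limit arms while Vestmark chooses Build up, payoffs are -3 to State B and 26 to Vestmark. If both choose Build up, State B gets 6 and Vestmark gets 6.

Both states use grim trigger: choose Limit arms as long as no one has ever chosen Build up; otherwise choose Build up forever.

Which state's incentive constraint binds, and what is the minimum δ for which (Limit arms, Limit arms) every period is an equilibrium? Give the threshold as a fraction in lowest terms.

Vestmark; δ ≥ 9/20

For State B: deviation gain 21−20 = 1, per-period punishment loss 20−6 = 14. IC gives δ ≥ 1/15.
For Vestmark: gain 9, loss 11 per period, so δ ≥ 9/20.
The tighter constraint is Vestmark's, so cooperation needs δ ≥ 9/20.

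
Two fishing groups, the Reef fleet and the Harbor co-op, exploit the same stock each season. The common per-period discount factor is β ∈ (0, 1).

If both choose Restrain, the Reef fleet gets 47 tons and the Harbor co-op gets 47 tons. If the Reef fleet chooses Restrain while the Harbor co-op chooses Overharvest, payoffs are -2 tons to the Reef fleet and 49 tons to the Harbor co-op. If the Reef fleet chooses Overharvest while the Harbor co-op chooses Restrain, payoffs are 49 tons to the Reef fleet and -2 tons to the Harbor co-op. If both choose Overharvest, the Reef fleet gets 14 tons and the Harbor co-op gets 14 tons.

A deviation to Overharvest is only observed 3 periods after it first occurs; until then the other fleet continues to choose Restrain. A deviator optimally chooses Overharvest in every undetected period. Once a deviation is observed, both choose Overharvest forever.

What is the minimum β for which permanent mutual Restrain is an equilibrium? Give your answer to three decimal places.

Deviating for the 3 undetected periods gains 49−47 = 2 per period over cooperation, then loses 47−14 = 33 per period forever once punishment starts.
Gain: 2(1 + β + … + β^2); loss: 33·β^3/(1−β).
No profitable deviation ⇔ 2(1−β^3) ≤ 33·β^3, i.e. β^3 ≥ 2/(2+33) = 2/35.
Hence β ≥ (2/35)^(1/3) ≈ 0.385.

0.385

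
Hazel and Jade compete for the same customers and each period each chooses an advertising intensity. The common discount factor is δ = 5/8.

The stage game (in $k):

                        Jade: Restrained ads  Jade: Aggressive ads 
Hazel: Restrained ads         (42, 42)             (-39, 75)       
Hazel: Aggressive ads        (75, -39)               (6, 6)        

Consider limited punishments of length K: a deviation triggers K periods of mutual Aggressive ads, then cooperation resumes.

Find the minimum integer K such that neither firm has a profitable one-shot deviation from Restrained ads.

No profitable deviation requires (42−6)(δ+…+δ^K) ≥ 75−42, i.e. δ+…+δ^K ≥ 11/12 ≈ 0.9167.
With δ = 5/8, the partial sums are K=1: 0.6250, K=2: 1.0156.
K = 2 is the first length at which the sum reaches 0.9167.

2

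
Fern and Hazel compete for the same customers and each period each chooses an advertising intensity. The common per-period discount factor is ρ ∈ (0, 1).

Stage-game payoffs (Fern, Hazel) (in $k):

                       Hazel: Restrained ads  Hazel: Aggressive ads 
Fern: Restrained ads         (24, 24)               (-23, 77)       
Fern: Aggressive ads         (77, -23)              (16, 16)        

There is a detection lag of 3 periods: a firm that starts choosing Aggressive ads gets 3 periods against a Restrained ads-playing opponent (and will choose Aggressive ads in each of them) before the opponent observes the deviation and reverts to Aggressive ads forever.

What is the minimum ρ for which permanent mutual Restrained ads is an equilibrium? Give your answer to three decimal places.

Deviating for the 3 undetected periods gains 77−24 = 53 per period over cooperation, then loses 24−16 = 8 per period forever once punishment starts.
Gain: 53(1 + ρ + … + ρ^2); loss: 8·ρ^3/(1−ρ).
No profitable deviation ⇔ 53(1−ρ^3) ≤ 8·ρ^3, i.e. ρ^3 ≥ 53/(53+8) = 53/61.
Hence ρ ≥ (53/61)^(1/3) ≈ 0.954.

0.954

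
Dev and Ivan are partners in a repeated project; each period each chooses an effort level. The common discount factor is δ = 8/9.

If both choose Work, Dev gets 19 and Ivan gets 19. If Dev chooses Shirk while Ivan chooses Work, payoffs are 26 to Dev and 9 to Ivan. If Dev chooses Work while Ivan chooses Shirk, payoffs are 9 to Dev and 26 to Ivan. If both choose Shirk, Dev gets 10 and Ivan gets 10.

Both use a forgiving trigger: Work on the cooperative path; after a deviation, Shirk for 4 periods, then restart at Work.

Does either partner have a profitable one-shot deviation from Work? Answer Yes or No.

A one-shot deviation gives 26 now, then 10 for 4 periods, then back to 19.
Gain from deviating: (26−19) today; loss: (19−10) in each of the next 4 periods.
No-deviation condition: (19−10)(δ+…+δ^4) ≥ 26−19, i.e. δ+…+δ^4 ≥ 7/9.
At δ = 8/9: δ+…+δ^4 = 3.0056 ≥ 0.7778.
So cooperation is sustainable.

No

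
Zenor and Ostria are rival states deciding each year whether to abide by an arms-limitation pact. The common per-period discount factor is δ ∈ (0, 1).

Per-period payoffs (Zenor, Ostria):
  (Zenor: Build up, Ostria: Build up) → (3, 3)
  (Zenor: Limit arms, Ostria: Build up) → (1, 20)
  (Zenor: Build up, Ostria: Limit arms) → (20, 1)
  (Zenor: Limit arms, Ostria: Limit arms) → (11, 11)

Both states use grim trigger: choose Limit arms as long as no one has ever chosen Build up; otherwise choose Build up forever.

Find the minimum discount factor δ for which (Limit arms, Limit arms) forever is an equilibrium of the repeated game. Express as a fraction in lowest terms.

9/17

One-period gain from deviating is 20 − 11 = 9. The loss is 11 − 3 = 8 in every subsequent period, with present value 8·δ/(1−δ).
Deviation is unprofitable when 8·δ/(1−δ) ≥ 9, i.e. δ/(1−δ) ≥ 9/8.
Equivalently δ ≥ 9/(9+8) = 9/17.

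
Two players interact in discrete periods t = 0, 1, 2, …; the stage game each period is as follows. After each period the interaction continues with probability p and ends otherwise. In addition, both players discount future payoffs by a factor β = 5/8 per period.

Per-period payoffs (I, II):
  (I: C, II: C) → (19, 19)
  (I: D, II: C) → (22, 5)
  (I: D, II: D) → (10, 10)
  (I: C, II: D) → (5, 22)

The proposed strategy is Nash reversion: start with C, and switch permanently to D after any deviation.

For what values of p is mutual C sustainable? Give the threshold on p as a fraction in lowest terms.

2/5

With continuation probability p and discount β, the effective per-period discount factor is βp.
Grim-trigger IC: βp ≥ (22−19)/(22−10) = 1/4.
So p ≥ (1/4)/(5/8) = 2/5.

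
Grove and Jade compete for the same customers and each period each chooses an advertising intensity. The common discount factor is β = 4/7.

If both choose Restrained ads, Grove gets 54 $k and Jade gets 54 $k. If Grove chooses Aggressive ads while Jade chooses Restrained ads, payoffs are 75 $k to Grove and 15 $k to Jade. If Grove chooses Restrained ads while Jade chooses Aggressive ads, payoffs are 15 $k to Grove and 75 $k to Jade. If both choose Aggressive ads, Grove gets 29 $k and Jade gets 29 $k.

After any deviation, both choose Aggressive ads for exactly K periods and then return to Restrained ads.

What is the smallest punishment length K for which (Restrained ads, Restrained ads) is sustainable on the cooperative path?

2

IC: β(1−β^K)/(1−β) ≥ (75−54)/(54−29) = 21/25.
With β = 4/7: need 1 − β^K ≥ 21/25·(1−4/7)/(4/7), i.e. β^K ≤ 0.3700.
Since (4/7)^1 = 0.5714 and (4/7)^2 = 0.3265, the smallest such K is 2.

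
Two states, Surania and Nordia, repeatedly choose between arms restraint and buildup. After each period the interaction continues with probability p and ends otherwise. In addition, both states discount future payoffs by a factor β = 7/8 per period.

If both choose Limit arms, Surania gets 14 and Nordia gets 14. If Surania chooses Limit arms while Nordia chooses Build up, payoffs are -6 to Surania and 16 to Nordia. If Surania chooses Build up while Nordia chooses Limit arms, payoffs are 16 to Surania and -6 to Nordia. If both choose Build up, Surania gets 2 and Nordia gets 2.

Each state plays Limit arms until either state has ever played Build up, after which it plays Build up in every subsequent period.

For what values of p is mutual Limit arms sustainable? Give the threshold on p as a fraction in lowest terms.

8/49

Expected continuation weight on next period's payoff is β·p = 7/8·p, which plays the role of the discount factor.
Cooperation requires 7/8·p ≥ (16−14)/(16−2) = 1/7, hence p ≥ 8/49.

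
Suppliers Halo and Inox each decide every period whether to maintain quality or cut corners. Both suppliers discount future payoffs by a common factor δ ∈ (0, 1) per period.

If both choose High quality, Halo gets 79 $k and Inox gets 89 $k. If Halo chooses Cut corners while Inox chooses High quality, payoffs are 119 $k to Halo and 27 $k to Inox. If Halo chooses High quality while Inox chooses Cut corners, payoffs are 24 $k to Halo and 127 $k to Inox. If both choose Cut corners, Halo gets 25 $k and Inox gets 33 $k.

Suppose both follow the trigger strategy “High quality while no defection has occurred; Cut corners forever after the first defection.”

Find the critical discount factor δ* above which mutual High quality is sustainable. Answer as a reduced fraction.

Halo: cooperation gives 79 each period; deviation gives 119 once then 25 forever.
  79/(1−δ) ≥ 119 + 25δ/(1−δ) ⇒ δ ≥ 40/94 = 20/47.
Inox: cooperation gives 89 each period; deviation gives 127 once then 33 forever.
  δ ≥ 38/94 = 19/47.
Both must hold, so the binding constraint is Halo's: δ ≥ 20/47.

20/47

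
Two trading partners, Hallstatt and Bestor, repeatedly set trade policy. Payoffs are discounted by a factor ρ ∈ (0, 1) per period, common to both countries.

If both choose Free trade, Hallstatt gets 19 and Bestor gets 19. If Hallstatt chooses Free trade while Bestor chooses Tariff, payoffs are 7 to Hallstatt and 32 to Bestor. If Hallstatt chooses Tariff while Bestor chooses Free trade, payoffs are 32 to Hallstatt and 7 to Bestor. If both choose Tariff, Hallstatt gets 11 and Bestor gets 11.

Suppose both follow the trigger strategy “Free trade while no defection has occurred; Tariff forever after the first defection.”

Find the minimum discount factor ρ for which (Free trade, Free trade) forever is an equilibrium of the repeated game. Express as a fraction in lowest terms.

13/21

Cooperation forever yields 19 each period: 19/(1−ρ).
Deviating yields 32 once, then 11 forever: 32 + 11ρ/(1−ρ).
No profitable deviation requires 19/(1−ρ) ≥ 32 + 11ρ/(1−ρ).
Multiplying by (1−ρ): 19 ≥ 32(1−ρ) + 11ρ = 32 − 21ρ.
So 21ρ ≥ 13, i.e. ρ ≥ 13/21.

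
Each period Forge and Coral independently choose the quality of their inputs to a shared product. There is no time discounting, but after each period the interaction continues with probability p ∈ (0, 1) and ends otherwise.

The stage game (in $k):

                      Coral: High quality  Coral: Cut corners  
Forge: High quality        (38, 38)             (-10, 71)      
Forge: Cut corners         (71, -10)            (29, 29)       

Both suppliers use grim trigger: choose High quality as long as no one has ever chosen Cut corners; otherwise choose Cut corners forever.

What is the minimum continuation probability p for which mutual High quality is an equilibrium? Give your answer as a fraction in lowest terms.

With no time discounting, the continuation probability p plays the role of the discount factor.
Grim-trigger IC: 38/(1−p) ≥ 71 + 29p/(1−p) ⇒ p ≥ (71−38)/(71−29) = 11/14.

11/14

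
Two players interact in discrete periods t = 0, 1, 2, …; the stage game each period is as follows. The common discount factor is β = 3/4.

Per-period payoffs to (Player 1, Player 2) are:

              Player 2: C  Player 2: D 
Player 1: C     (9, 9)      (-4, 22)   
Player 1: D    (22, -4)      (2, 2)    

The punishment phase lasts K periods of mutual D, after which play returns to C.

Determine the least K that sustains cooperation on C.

4

No profitable deviation requires (9−2)(β+…+β^K) ≥ 22−9, i.e. β+…+β^K ≥ 13/7 ≈ 1.8571.
With β = 3/4, the partial sums are K=1: 0.7500, K=2: 1.3125, K=3: 1.7344, K=4: 2.0508.
K = 4 is the first length at which the sum reaches 1.8571.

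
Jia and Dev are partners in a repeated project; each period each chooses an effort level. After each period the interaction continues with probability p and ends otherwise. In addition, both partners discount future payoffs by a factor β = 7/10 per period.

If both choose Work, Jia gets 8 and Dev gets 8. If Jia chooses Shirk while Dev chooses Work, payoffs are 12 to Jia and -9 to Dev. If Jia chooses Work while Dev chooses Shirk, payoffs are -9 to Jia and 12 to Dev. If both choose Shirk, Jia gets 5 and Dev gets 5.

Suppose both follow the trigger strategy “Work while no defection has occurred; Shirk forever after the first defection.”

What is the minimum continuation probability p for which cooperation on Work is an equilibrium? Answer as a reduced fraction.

Expected continuation weight on next period's payoff is β·p = 7/10·p, which plays the role of the discount factor.
Cooperation requires 7/10·p ≥ (12−8)/(12−5) = 4/7, hence p ≥ 40/49.

40/49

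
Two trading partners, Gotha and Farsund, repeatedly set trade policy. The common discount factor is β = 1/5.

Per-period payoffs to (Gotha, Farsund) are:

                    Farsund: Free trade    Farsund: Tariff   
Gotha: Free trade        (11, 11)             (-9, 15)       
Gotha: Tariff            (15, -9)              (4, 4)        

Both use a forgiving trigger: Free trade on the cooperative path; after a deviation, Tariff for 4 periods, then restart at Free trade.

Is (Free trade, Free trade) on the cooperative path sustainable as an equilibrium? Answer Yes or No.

IC: β+…+β^4 ≥ (15−11)/(11−4) = 4/7.
At β = 1/5: partial sum = 0.2496 < 0.5714. Cooperation not sustainable.

No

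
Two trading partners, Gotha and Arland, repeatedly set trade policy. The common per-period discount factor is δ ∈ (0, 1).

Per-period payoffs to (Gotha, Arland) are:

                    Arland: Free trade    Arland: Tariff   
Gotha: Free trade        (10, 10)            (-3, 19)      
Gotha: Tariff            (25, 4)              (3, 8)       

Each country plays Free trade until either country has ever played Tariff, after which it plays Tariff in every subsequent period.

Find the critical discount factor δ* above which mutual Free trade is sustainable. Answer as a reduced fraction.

Gotha: cooperation gives 10 each period; deviation gives 25 once then 3 forever.
  10/(1−δ) ≥ 25 + 3δ/(1−δ) ⇒ δ ≥ 15/22.
Arland: cooperation gives 10 each period; deviation gives 19 once then 8 forever.
  δ ≥ 9/11.
Both must hold, so the binding constraint is Arland's: δ ≥ 9/11.

9/11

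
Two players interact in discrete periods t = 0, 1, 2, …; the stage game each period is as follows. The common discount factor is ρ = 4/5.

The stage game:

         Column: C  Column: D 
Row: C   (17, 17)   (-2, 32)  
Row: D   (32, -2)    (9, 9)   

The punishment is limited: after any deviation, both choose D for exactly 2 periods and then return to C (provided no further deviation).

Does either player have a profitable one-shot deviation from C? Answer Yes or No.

Yes

Comparing payoff streams over the 3 periods until play realigns: cooperate → 17(1+ρ+…+ρ^2); deviate → 32 + 9(ρ+…+ρ^2).
Cooperation is sustained iff (17−9)(ρ+…+ρ^2) ≥ 32−17.
ρ+…+ρ^2 = 4/5·(1−(4/5)^2)/(1−4/5) = 1.4400, and (32−17)/(17−9) = 1.8750.
1.4400 < 1.8750, so cooperation is not sustainable.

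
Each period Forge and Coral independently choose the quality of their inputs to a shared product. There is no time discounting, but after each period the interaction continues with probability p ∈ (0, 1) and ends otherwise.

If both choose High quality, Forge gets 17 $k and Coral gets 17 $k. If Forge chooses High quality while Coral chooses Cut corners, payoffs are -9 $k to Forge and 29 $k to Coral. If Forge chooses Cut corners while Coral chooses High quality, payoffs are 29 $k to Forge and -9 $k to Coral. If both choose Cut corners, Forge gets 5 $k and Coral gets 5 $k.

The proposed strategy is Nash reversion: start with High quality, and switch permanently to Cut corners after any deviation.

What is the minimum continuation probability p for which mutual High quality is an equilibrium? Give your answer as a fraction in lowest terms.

1/2

Expected cooperation value is 17 + p·17 + p²·17 + … = 17/(1−p); deviation gives 29 + p·5/(1−p).
17 ≥ 29(1−p) + 5p ⇒ 24p ≥ 12 ⇒ p ≥ 12/24 = 1/2.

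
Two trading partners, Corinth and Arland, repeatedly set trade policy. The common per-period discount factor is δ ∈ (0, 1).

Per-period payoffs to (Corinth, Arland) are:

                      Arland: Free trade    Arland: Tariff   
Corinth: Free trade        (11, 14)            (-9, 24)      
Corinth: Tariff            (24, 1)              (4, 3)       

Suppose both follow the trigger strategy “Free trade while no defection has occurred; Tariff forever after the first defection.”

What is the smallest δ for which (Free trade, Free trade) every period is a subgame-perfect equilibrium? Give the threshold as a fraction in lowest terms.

For Corinth: deviation gain 24−11 = 13, per-period punishment loss 11−4 = 7. IC gives δ ≥ 13/20.
For Arland: gain 10, loss 11 per period, so δ ≥ 10/21.
The tighter constraint is Corinth's, so cooperation needs δ ≥ 13/20.

13/20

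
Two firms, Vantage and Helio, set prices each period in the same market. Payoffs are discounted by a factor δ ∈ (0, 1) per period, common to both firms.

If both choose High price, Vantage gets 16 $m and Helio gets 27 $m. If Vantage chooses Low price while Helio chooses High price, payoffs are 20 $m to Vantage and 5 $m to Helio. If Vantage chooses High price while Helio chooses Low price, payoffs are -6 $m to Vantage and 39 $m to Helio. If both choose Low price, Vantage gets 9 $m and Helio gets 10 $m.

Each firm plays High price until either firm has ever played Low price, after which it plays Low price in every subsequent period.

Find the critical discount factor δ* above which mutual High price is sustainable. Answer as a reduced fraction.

12/29

For Vantage: deviation gain 20−16 = 4, per-period punishment loss 16−9 = 7. IC gives δ ≥ 4/11.
For Helio: gain 12, loss 17 per period, so δ ≥ 12/29.
The tighter constraint is Helio's, so cooperation needs δ ≥ 12/29.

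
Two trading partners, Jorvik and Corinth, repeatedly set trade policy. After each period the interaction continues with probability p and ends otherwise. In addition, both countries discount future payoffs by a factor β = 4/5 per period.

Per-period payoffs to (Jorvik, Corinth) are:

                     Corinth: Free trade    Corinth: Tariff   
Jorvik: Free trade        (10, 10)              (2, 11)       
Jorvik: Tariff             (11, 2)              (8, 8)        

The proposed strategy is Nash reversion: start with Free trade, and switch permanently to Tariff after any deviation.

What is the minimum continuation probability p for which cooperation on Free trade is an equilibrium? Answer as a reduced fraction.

With continuation probability p and discount β, the effective per-period discount factor is βp.
Grim-trigger IC: βp ≥ (11−10)/(11−8) = 1/3.
So p ≥ (1/3)/(4/5) = 5/12.

5/12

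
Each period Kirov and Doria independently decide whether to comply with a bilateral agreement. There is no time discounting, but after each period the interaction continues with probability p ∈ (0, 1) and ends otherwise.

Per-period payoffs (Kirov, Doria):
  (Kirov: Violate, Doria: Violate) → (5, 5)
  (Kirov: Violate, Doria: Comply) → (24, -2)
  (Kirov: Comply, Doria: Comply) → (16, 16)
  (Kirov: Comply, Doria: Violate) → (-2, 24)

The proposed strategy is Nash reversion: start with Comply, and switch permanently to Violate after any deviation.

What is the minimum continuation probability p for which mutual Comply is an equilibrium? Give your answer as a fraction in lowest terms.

8/19

With no time discounting, the continuation probability p plays the role of the discount factor.
Grim-trigger IC: 16/(1−p) ≥ 24 + 5p/(1−p) ⇒ p ≥ (24−16)/(24−5) = 8/19.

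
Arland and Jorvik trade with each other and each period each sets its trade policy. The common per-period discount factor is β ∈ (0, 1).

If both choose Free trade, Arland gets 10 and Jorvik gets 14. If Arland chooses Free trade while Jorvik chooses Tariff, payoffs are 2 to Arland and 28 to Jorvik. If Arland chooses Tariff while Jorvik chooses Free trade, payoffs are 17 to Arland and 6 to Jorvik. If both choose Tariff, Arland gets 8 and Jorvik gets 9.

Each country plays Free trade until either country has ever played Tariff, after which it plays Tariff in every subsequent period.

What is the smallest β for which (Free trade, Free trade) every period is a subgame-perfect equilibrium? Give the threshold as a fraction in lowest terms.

Arland's threshold: (17−10)/(17−8) = 7/9.
Jorvik's threshold: (28−14)/(28−9) = 14/19.
7/9 > 14/19, so Arland binds and β* = 7/9.

7/9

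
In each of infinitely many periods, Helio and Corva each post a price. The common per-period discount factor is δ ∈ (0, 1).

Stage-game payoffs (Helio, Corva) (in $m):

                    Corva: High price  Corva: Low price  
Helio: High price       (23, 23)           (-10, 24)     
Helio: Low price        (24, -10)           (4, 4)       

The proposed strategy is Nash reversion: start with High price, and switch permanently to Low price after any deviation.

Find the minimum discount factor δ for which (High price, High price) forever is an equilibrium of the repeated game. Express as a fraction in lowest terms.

1/20

23/(1−δ) ≥ 24 + 4δ/(1−δ)
23 ≥ 24 − 20δ
δ ≥ 1/20.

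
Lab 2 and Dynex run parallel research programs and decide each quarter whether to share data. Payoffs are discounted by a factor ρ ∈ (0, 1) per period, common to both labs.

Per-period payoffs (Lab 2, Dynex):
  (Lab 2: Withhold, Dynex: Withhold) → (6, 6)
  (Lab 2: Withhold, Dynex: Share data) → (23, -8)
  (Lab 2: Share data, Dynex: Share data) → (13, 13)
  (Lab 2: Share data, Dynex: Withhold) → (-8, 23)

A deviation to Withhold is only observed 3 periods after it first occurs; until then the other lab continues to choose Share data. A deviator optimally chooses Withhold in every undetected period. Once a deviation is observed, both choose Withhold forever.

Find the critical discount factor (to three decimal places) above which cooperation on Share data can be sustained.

0.838

Deviating for the 3 undetected periods gains 23−13 = 10 per period over cooperation, then loses 13−6 = 7 per period forever once punishment starts.
Gain: 10(1 + ρ + … + ρ^2); loss: 7·ρ^3/(1−ρ).
No profitable deviation ⇔ 10(1−ρ^3) ≤ 7·ρ^3, i.e. ρ^3 ≥ 10/(10+7) = 10/17.
Hence ρ ≥ (10/17)^(1/3) ≈ 0.838.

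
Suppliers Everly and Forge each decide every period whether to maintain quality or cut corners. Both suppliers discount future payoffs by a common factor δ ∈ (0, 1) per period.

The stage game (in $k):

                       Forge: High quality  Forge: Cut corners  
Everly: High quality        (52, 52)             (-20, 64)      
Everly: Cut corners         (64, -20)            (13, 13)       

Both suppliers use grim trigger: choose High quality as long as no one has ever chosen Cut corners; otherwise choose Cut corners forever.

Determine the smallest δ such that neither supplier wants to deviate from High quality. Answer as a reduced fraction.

4/17

52/(1−δ) ≥ 64 + 13δ/(1−δ)
52 ≥ 64 − 51δ
δ ≥ 12/51 = 4/17.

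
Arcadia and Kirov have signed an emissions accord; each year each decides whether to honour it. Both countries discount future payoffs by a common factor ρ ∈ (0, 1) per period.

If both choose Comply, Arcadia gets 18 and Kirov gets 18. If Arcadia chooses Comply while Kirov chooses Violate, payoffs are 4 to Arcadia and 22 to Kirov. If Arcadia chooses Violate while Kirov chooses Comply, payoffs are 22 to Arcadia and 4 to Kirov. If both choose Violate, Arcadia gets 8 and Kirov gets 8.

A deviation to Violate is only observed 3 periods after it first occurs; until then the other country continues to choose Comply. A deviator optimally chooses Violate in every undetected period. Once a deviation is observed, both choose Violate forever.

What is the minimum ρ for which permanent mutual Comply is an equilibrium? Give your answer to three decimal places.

A deviator earns 22 for 3 periods, then 8 forever; cooperating earns 18 forever. Multiplying the IC by (1−ρ):
18 ≥ 22(1−ρ^3) + 8ρ^3, so 14·ρ^3 ≥ 4 and ρ^3 ≥ 2/7.
ρ ≥ (2/7)^(1/3) ≈ 0.659.

0.659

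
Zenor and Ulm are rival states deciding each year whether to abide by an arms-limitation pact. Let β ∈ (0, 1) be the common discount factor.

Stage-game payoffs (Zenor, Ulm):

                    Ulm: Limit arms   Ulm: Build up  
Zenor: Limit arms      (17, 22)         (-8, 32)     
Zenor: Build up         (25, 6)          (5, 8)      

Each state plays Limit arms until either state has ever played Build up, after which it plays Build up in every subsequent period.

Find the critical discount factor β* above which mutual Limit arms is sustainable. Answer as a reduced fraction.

Zenor's threshold: (25−17)/(25−5) = 2/5.
Ulm's threshold: (32−22)/(32−8) = 5/12.
2/5 < 5/12, so Ulm binds and β* = 5/12.

5/12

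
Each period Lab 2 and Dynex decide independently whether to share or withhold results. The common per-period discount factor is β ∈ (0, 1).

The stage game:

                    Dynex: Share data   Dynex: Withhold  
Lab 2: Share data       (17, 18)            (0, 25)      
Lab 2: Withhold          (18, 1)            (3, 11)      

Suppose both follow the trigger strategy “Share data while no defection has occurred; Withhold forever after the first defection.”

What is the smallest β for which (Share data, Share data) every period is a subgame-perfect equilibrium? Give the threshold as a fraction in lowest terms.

1/2

Lab 2: cooperation gives 17 each period; deviation gives 18 once then 3 forever.
  17/(1−β) ≥ 18 + 3β/(1−β) ⇒ β ≥ 1/15.
Dynex: cooperation gives 18 each period; deviation gives 25 once then 11 forever.
  β ≥ 7/14 = 1/2.
Both must hold, so the binding constraint is Dynex's: β ≥ 1/2.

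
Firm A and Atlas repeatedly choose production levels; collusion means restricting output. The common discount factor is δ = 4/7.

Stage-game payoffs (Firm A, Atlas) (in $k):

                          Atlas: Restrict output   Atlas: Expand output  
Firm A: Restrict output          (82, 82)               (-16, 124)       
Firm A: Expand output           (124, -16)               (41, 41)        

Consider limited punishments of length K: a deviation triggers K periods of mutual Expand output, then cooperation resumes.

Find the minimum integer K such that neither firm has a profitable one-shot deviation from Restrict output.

No profitable deviation requires (82−41)(δ+…+δ^K) ≥ 124−82, i.e. δ+…+δ^K ≥ 42/41 ≈ 1.0244.
With δ = 4/7, the partial sums are K=1: 0.5714, K=2: 0.8980, K=3: 1.0845.
K = 3 is the first length at which the sum reaches 1.0244.

3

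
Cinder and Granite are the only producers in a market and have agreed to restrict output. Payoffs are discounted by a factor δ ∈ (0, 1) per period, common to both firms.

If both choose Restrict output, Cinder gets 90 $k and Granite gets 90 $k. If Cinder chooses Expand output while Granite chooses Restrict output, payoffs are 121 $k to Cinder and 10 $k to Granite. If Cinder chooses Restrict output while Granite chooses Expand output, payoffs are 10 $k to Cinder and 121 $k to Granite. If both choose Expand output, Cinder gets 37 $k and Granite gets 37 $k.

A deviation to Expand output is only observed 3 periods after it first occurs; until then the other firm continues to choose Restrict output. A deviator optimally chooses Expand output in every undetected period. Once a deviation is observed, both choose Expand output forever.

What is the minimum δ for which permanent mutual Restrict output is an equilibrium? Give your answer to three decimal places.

Deviating for the 3 undetected periods gains 121−90 = 31 per period over cooperation, then loses 90−37 = 53 per period forever once punishment starts.
Gain: 31(1 + δ + … + δ^2); loss: 53·δ^3/(1−δ).
No profitable deviation ⇔ 31(1−δ^3) ≤ 53·δ^3, i.e. δ^3 ≥ 31/(31+53) = 31/84.
Hence δ ≥ (31/84)^(1/3) ≈ 0.717.

0.717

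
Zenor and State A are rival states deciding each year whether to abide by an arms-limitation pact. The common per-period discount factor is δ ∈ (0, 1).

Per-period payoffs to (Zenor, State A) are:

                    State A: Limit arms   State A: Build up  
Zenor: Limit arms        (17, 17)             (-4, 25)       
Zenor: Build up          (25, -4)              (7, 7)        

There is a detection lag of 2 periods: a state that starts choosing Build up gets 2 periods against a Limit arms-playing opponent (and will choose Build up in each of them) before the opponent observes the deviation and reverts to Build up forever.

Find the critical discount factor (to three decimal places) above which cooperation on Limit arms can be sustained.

The best deviation is to choose Build up for all 2 undetected periods, earning 25 each, then 7 forever once detected.
Deviation value: 25(1−δ^2)/(1−δ) + 7δ^2/(1−δ); cooperation value: 17/(1−δ).
IC: 17 ≥ 25(1−δ^2) + 7δ^2 = 25 − 18δ^2.
So δ^2 ≥ 8/18 = 4/9, giving δ ≥ (4/9)^(1/2) ≈ 0.667.

0.667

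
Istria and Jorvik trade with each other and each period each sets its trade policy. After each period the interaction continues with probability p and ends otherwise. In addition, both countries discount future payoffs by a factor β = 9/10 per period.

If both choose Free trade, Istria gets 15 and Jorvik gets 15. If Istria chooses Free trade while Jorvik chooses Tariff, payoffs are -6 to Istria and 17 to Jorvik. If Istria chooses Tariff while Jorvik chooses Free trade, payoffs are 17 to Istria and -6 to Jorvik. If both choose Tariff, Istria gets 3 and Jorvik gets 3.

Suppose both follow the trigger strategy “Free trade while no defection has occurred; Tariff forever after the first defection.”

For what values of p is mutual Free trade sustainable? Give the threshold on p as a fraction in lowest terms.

With continuation probability p and discount β, the effective per-period discount factor is βp.
Grim-trigger IC: βp ≥ (17−15)/(17−3) = 1/7.
So p ≥ (1/7)/(9/10) = 10/63.

10/63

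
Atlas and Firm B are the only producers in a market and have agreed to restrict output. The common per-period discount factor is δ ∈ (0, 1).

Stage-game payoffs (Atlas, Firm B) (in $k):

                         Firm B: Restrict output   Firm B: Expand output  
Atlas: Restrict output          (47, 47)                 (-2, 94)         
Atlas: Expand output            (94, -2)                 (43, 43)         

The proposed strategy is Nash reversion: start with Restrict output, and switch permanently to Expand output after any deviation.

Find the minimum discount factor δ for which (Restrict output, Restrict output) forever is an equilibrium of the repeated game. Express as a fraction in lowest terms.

47/51

47/(1−δ) ≥ 94 + 43δ/(1−δ)
47 ≥ 94 − 51δ
δ ≥ 47/51.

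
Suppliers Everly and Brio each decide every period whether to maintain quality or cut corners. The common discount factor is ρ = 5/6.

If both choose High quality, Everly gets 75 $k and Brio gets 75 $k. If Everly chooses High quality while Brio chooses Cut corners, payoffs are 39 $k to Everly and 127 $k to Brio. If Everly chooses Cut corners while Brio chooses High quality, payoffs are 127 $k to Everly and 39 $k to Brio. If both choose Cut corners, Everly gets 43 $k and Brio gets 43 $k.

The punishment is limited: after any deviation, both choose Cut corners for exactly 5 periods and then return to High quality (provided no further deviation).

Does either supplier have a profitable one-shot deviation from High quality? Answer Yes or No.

No

Comparing payoff streams over the 6 periods until play realigns: cooperate → 75(1+ρ+…+ρ^5); deviate → 127 + 43(ρ+…+ρ^5).
Cooperation is sustained iff (75−43)(ρ+…+ρ^5) ≥ 127−75.
ρ+…+ρ^5 = 5/6·(1−(5/6)^5)/(1−5/6) = 2.9906, and (127−75)/(75−43) = 1.6250.
2.9906 ≥ 1.6250, so cooperation is sustainable.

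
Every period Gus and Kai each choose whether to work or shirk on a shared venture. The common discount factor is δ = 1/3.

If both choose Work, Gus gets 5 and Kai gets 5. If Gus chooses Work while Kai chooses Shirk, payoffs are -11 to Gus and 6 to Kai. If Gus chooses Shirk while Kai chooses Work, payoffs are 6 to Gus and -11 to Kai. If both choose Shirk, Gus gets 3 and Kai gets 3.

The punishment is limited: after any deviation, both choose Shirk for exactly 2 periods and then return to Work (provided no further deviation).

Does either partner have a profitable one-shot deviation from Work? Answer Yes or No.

IC: δ+…+δ^2 ≥ (6−5)/(5−3) = 1/2.
At δ = 1/3: partial sum = 0.4444 < 0.5000. Cooperation not sustainable.

Yes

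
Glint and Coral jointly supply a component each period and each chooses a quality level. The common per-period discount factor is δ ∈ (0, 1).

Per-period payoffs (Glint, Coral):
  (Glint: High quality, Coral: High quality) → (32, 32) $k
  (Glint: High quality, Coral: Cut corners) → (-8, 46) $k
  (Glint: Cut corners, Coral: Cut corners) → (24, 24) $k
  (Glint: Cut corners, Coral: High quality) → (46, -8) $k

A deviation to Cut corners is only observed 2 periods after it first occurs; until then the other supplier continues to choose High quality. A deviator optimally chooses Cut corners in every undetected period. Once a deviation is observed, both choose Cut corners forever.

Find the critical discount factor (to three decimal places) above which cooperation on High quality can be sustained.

Deviating for the 2 undetected periods gains 46−32 = 14 per period over cooperation, then loses 32−24 = 8 per period forever once punishment starts.
Gain: 14(1 + δ + … + δ^1); loss: 8·δ^2/(1−δ).
No profitable deviation ⇔ 14(1−δ^2) ≤ 8·δ^2, i.e. δ^2 ≥ 14/(14+8) = 7/11.
Hence δ ≥ (7/11)^(1/2) ≈ 0.798.

0.798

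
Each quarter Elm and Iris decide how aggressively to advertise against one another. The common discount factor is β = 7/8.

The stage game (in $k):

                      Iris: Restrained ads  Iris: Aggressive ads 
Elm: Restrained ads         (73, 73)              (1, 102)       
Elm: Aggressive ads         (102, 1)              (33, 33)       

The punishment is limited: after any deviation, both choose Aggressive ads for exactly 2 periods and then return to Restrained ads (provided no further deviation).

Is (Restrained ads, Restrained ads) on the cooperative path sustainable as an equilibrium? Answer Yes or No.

IC: β+…+β^2 ≥ (102−73)/(73−33) = 29/40.
At β = 7/8: partial sum = 1.6406 ≥ 0.7250. Cooperation sustainable.

Yes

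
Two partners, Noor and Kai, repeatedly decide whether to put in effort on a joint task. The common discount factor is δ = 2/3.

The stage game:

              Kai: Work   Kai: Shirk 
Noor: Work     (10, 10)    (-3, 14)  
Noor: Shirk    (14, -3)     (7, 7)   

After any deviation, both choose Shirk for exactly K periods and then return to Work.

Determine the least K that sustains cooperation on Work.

3

IC: δ(1−δ^K)/(1−δ) ≥ (14−10)/(10−7) = 4/3.
With δ = 2/3: need 1 − δ^K ≥ 4/3·(1−2/3)/(2/3), i.e. δ^K ≤ 0.3333.
Since (2/3)^2 = 0.4444 and (2/3)^3 = 0.2963, the smallest such K is 3.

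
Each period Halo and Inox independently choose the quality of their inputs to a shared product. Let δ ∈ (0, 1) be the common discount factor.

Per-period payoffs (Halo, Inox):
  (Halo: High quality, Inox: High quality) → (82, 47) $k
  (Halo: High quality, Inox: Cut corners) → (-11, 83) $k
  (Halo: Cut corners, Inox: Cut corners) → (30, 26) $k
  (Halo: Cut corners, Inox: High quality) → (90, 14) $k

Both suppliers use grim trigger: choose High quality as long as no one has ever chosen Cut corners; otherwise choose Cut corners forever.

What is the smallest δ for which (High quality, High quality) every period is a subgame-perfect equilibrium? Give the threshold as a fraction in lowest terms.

Halo's threshold: (90−82)/(90−30) = 2/15.
Inox's threshold: (83−47)/(83−26) = 12/19.
2/15 < 12/19, so Inox binds and δ* = 12/19.

12/19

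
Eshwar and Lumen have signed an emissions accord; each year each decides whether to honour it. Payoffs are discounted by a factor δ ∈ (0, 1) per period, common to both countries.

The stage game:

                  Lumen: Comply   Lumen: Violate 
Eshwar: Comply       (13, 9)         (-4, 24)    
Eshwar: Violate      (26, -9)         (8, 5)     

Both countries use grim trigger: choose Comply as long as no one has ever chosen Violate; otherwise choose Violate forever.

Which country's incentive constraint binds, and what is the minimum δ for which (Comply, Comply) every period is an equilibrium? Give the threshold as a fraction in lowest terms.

Eshwar: cooperation gives 13 each period; deviation gives 26 once then 8 forever.
  13/(1−δ) ≥ 26 + 8δ/(1−δ) ⇒ δ ≥ 13/18.
Lumen: cooperation gives 9 each period; deviation gives 24 once then 5 forever.
  δ ≥ 15/19.
Both must hold, so the binding constraint is Lumen's: δ ≥ 15/19.

Lumen; δ ≥ 15/19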